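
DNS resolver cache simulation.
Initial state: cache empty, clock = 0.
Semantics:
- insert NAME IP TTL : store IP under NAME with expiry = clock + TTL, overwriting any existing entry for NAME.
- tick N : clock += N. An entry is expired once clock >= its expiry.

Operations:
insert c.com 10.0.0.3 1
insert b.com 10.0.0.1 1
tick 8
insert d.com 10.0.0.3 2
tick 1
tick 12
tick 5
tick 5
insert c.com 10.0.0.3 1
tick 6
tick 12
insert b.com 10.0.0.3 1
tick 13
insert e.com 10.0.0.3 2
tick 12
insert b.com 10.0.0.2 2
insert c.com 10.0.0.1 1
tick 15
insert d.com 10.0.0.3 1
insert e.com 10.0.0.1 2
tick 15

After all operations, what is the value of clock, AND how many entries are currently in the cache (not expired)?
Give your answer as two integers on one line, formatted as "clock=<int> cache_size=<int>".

Op 1: insert c.com -> 10.0.0.3 (expiry=0+1=1). clock=0
Op 2: insert b.com -> 10.0.0.1 (expiry=0+1=1). clock=0
Op 3: tick 8 -> clock=8. purged={b.com,c.com}
Op 4: insert d.com -> 10.0.0.3 (expiry=8+2=10). clock=8
Op 5: tick 1 -> clock=9.
Op 6: tick 12 -> clock=21. purged={d.com}
Op 7: tick 5 -> clock=26.
Op 8: tick 5 -> clock=31.
Op 9: insert c.com -> 10.0.0.3 (expiry=31+1=32). clock=31
Op 10: tick 6 -> clock=37. purged={c.com}
Op 11: tick 12 -> clock=49.
Op 12: insert b.com -> 10.0.0.3 (expiry=49+1=50). clock=49
Op 13: tick 13 -> clock=62. purged={b.com}
Op 14: insert e.com -> 10.0.0.3 (expiry=62+2=64). clock=62
Op 15: tick 12 -> clock=74. purged={e.com}
Op 16: insert b.com -> 10.0.0.2 (expiry=74+2=76). clock=74
Op 17: insert c.com -> 10.0.0.1 (expiry=74+1=75). clock=74
Op 18: tick 15 -> clock=89. purged={b.com,c.com}
Op 19: insert d.com -> 10.0.0.3 (expiry=89+1=90). clock=89
Op 20: insert e.com -> 10.0.0.1 (expiry=89+2=91). clock=89
Op 21: tick 15 -> clock=104. purged={d.com,e.com}
Final clock = 104
Final cache (unexpired): {} -> size=0

Answer: clock=104 cache_size=0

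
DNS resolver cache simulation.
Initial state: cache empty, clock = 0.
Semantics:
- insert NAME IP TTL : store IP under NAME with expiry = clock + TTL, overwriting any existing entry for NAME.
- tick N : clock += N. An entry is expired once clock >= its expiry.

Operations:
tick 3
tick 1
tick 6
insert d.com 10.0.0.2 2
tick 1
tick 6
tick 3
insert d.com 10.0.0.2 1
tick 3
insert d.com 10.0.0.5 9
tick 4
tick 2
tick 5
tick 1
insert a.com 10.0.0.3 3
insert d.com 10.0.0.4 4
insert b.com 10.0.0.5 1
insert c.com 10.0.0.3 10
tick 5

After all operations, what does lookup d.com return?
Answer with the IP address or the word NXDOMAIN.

Answer: NXDOMAIN

Derivation:
Op 1: tick 3 -> clock=3.
Op 2: tick 1 -> clock=4.
Op 3: tick 6 -> clock=10.
Op 4: insert d.com -> 10.0.0.2 (expiry=10+2=12). clock=10
Op 5: tick 1 -> clock=11.
Op 6: tick 6 -> clock=17. purged={d.com}
Op 7: tick 3 -> clock=20.
Op 8: insert d.com -> 10.0.0.2 (expiry=20+1=21). clock=20
Op 9: tick 3 -> clock=23. purged={d.com}
Op 10: insert d.com -> 10.0.0.5 (expiry=23+9=32). clock=23
Op 11: tick 4 -> clock=27.
Op 12: tick 2 -> clock=29.
Op 13: tick 5 -> clock=34. purged={d.com}
Op 14: tick 1 -> clock=35.
Op 15: insert a.com -> 10.0.0.3 (expiry=35+3=38). clock=35
Op 16: insert d.com -> 10.0.0.4 (expiry=35+4=39). clock=35
Op 17: insert b.com -> 10.0.0.5 (expiry=35+1=36). clock=35
Op 18: insert c.com -> 10.0.0.3 (expiry=35+10=45). clock=35
Op 19: tick 5 -> clock=40. purged={a.com,b.com,d.com}
lookup d.com: not in cache (expired or never inserted)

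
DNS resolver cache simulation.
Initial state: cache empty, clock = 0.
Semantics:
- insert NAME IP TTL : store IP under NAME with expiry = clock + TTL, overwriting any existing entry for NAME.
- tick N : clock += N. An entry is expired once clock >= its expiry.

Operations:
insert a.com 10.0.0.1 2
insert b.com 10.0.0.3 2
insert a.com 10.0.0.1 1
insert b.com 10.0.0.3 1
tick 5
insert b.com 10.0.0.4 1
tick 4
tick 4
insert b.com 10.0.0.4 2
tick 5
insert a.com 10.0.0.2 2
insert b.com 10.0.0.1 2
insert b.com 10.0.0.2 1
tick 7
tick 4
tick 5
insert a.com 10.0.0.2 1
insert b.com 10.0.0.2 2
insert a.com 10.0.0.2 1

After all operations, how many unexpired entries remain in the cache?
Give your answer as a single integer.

Answer: 2

Derivation:
Op 1: insert a.com -> 10.0.0.1 (expiry=0+2=2). clock=0
Op 2: insert b.com -> 10.0.0.3 (expiry=0+2=2). clock=0
Op 3: insert a.com -> 10.0.0.1 (expiry=0+1=1). clock=0
Op 4: insert b.com -> 10.0.0.3 (expiry=0+1=1). clock=0
Op 5: tick 5 -> clock=5. purged={a.com,b.com}
Op 6: insert b.com -> 10.0.0.4 (expiry=5+1=6). clock=5
Op 7: tick 4 -> clock=9. purged={b.com}
Op 8: tick 4 -> clock=13.
Op 9: insert b.com -> 10.0.0.4 (expiry=13+2=15). clock=13
Op 10: tick 5 -> clock=18. purged={b.com}
Op 11: insert a.com -> 10.0.0.2 (expiry=18+2=20). clock=18
Op 12: insert b.com -> 10.0.0.1 (expiry=18+2=20). clock=18
Op 13: insert b.com -> 10.0.0.2 (expiry=18+1=19). clock=18
Op 14: tick 7 -> clock=25. purged={a.com,b.com}
Op 15: tick 4 -> clock=29.
Op 16: tick 5 -> clock=34.
Op 17: insert a.com -> 10.0.0.2 (expiry=34+1=35). clock=34
Op 18: insert b.com -> 10.0.0.2 (expiry=34+2=36). clock=34
Op 19: insert a.com -> 10.0.0.2 (expiry=34+1=35). clock=34
Final cache (unexpired): {a.com,b.com} -> size=2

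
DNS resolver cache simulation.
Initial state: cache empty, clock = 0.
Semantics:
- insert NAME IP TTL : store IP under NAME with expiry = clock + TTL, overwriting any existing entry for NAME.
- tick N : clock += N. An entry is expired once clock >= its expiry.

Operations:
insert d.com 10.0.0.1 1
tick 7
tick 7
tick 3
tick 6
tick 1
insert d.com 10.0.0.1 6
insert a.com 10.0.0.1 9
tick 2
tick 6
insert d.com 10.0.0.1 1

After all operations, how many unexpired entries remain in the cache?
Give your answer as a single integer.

Op 1: insert d.com -> 10.0.0.1 (expiry=0+1=1). clock=0
Op 2: tick 7 -> clock=7. purged={d.com}
Op 3: tick 7 -> clock=14.
Op 4: tick 3 -> clock=17.
Op 5: tick 6 -> clock=23.
Op 6: tick 1 -> clock=24.
Op 7: insert d.com -> 10.0.0.1 (expiry=24+6=30). clock=24
Op 8: insert a.com -> 10.0.0.1 (expiry=24+9=33). clock=24
Op 9: tick 2 -> clock=26.
Op 10: tick 6 -> clock=32. purged={d.com}
Op 11: insert d.com -> 10.0.0.1 (expiry=32+1=33). clock=32
Final cache (unexpired): {a.com,d.com} -> size=2

Answer: 2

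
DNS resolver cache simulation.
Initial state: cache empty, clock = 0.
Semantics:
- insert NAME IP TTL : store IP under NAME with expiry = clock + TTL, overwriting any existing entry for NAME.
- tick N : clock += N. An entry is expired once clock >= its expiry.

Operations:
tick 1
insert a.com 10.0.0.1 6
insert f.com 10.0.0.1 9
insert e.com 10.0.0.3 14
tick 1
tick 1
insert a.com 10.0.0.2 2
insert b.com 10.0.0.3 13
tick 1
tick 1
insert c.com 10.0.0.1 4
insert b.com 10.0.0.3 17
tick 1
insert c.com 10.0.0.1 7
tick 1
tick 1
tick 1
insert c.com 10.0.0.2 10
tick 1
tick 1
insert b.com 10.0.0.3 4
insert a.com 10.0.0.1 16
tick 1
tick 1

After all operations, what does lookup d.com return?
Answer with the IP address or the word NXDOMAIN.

Op 1: tick 1 -> clock=1.
Op 2: insert a.com -> 10.0.0.1 (expiry=1+6=7). clock=1
Op 3: insert f.com -> 10.0.0.1 (expiry=1+9=10). clock=1
Op 4: insert e.com -> 10.0.0.3 (expiry=1+14=15). clock=1
Op 5: tick 1 -> clock=2.
Op 6: tick 1 -> clock=3.
Op 7: insert a.com -> 10.0.0.2 (expiry=3+2=5). clock=3
Op 8: insert b.com -> 10.0.0.3 (expiry=3+13=16). clock=3
Op 9: tick 1 -> clock=4.
Op 10: tick 1 -> clock=5. purged={a.com}
Op 11: insert c.com -> 10.0.0.1 (expiry=5+4=9). clock=5
Op 12: insert b.com -> 10.0.0.3 (expiry=5+17=22). clock=5
Op 13: tick 1 -> clock=6.
Op 14: insert c.com -> 10.0.0.1 (expiry=6+7=13). clock=6
Op 15: tick 1 -> clock=7.
Op 16: tick 1 -> clock=8.
Op 17: tick 1 -> clock=9.
Op 18: insert c.com -> 10.0.0.2 (expiry=9+10=19). clock=9
Op 19: tick 1 -> clock=10. purged={f.com}
Op 20: tick 1 -> clock=11.
Op 21: insert b.com -> 10.0.0.3 (expiry=11+4=15). clock=11
Op 22: insert a.com -> 10.0.0.1 (expiry=11+16=27). clock=11
Op 23: tick 1 -> clock=12.
Op 24: tick 1 -> clock=13.
lookup d.com: not in cache (expired or never inserted)

Answer: NXDOMAIN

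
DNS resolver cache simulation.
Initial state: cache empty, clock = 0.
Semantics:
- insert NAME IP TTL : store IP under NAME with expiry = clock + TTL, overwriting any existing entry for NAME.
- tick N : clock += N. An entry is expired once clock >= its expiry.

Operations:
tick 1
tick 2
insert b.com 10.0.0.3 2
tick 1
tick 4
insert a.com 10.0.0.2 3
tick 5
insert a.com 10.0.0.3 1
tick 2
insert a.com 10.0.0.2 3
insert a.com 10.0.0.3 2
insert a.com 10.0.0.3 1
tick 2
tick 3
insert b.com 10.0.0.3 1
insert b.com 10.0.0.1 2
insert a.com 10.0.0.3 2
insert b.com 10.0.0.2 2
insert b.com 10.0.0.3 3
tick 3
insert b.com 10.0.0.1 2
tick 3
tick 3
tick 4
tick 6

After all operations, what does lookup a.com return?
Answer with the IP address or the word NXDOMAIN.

Op 1: tick 1 -> clock=1.
Op 2: tick 2 -> clock=3.
Op 3: insert b.com -> 10.0.0.3 (expiry=3+2=5). clock=3
Op 4: tick 1 -> clock=4.
Op 5: tick 4 -> clock=8. purged={b.com}
Op 6: insert a.com -> 10.0.0.2 (expiry=8+3=11). clock=8
Op 7: tick 5 -> clock=13. purged={a.com}
Op 8: insert a.com -> 10.0.0.3 (expiry=13+1=14). clock=13
Op 9: tick 2 -> clock=15. purged={a.com}
Op 10: insert a.com -> 10.0.0.2 (expiry=15+3=18). clock=15
Op 11: insert a.com -> 10.0.0.3 (expiry=15+2=17). clock=15
Op 12: insert a.com -> 10.0.0.3 (expiry=15+1=16). clock=15
Op 13: tick 2 -> clock=17. purged={a.com}
Op 14: tick 3 -> clock=20.
Op 15: insert b.com -> 10.0.0.3 (expiry=20+1=21). clock=20
Op 16: insert b.com -> 10.0.0.1 (expiry=20+2=22). clock=20
Op 17: insert a.com -> 10.0.0.3 (expiry=20+2=22). clock=20
Op 18: insert b.com -> 10.0.0.2 (expiry=20+2=22). clock=20
Op 19: insert b.com -> 10.0.0.3 (expiry=20+3=23). clock=20
Op 20: tick 3 -> clock=23. purged={a.com,b.com}
Op 21: insert b.com -> 10.0.0.1 (expiry=23+2=25). clock=23
Op 22: tick 3 -> clock=26. purged={b.com}
Op 23: tick 3 -> clock=29.
Op 24: tick 4 -> clock=33.
Op 25: tick 6 -> clock=39.
lookup a.com: not in cache (expired or never inserted)

Answer: NXDOMAIN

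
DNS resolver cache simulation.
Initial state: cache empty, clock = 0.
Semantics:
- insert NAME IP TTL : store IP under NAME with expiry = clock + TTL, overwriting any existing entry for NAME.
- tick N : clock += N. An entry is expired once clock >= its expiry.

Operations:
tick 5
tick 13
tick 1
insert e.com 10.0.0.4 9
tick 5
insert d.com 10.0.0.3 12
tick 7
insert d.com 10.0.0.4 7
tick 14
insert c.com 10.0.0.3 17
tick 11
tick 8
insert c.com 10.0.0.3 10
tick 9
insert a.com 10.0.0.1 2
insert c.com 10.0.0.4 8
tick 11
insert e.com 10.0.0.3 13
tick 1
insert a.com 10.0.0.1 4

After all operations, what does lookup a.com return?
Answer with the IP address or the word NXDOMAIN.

Op 1: tick 5 -> clock=5.
Op 2: tick 13 -> clock=18.
Op 3: tick 1 -> clock=19.
Op 4: insert e.com -> 10.0.0.4 (expiry=19+9=28). clock=19
Op 5: tick 5 -> clock=24.
Op 6: insert d.com -> 10.0.0.3 (expiry=24+12=36). clock=24
Op 7: tick 7 -> clock=31. purged={e.com}
Op 8: insert d.com -> 10.0.0.4 (expiry=31+7=38). clock=31
Op 9: tick 14 -> clock=45. purged={d.com}
Op 10: insert c.com -> 10.0.0.3 (expiry=45+17=62). clock=45
Op 11: tick 11 -> clock=56.
Op 12: tick 8 -> clock=64. purged={c.com}
Op 13: insert c.com -> 10.0.0.3 (expiry=64+10=74). clock=64
Op 14: tick 9 -> clock=73.
Op 15: insert a.com -> 10.0.0.1 (expiry=73+2=75). clock=73
Op 16: insert c.com -> 10.0.0.4 (expiry=73+8=81). clock=73
Op 17: tick 11 -> clock=84. purged={a.com,c.com}
Op 18: insert e.com -> 10.0.0.3 (expiry=84+13=97). clock=84
Op 19: tick 1 -> clock=85.
Op 20: insert a.com -> 10.0.0.1 (expiry=85+4=89). clock=85
lookup a.com: present, ip=10.0.0.1 expiry=89 > clock=85

Answer: 10.0.0.1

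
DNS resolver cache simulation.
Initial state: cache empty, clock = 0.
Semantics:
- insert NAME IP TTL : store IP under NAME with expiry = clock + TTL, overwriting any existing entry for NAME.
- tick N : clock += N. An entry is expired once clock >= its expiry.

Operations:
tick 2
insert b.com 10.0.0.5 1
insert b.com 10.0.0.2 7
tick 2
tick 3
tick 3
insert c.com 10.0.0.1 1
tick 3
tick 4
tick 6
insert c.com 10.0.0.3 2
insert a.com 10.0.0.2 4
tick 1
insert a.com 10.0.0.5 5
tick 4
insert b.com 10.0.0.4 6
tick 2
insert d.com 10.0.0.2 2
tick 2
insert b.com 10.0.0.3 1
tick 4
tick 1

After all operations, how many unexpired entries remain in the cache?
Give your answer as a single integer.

Op 1: tick 2 -> clock=2.
Op 2: insert b.com -> 10.0.0.5 (expiry=2+1=3). clock=2
Op 3: insert b.com -> 10.0.0.2 (expiry=2+7=9). clock=2
Op 4: tick 2 -> clock=4.
Op 5: tick 3 -> clock=7.
Op 6: tick 3 -> clock=10. purged={b.com}
Op 7: insert c.com -> 10.0.0.1 (expiry=10+1=11). clock=10
Op 8: tick 3 -> clock=13. purged={c.com}
Op 9: tick 4 -> clock=17.
Op 10: tick 6 -> clock=23.
Op 11: insert c.com -> 10.0.0.3 (expiry=23+2=25). clock=23
Op 12: insert a.com -> 10.0.0.2 (expiry=23+4=27). clock=23
Op 13: tick 1 -> clock=24.
Op 14: insert a.com -> 10.0.0.5 (expiry=24+5=29). clock=24
Op 15: tick 4 -> clock=28. purged={c.com}
Op 16: insert b.com -> 10.0.0.4 (expiry=28+6=34). clock=28
Op 17: tick 2 -> clock=30. purged={a.com}
Op 18: insert d.com -> 10.0.0.2 (expiry=30+2=32). clock=30
Op 19: tick 2 -> clock=32. purged={d.com}
Op 20: insert b.com -> 10.0.0.3 (expiry=32+1=33). clock=32
Op 21: tick 4 -> clock=36. purged={b.com}
Op 22: tick 1 -> clock=37.
Final cache (unexpired): {} -> size=0

Answer: 0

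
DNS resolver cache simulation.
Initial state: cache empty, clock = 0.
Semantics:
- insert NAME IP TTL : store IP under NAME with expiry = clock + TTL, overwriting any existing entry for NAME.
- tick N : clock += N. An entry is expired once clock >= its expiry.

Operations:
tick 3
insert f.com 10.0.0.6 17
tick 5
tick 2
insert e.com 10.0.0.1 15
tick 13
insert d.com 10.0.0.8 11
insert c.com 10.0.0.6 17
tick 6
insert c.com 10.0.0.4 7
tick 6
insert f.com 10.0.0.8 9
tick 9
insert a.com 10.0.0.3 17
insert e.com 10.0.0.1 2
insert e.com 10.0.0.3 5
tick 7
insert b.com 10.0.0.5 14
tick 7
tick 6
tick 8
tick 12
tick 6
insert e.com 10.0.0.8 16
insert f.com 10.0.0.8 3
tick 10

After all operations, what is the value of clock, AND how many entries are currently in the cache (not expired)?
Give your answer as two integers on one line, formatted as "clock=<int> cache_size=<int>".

Answer: clock=100 cache_size=1

Derivation:
Op 1: tick 3 -> clock=3.
Op 2: insert f.com -> 10.0.0.6 (expiry=3+17=20). clock=3
Op 3: tick 5 -> clock=8.
Op 4: tick 2 -> clock=10.
Op 5: insert e.com -> 10.0.0.1 (expiry=10+15=25). clock=10
Op 6: tick 13 -> clock=23. purged={f.com}
Op 7: insert d.com -> 10.0.0.8 (expiry=23+11=34). clock=23
Op 8: insert c.com -> 10.0.0.6 (expiry=23+17=40). clock=23
Op 9: tick 6 -> clock=29. purged={e.com}
Op 10: insert c.com -> 10.0.0.4 (expiry=29+7=36). clock=29
Op 11: tick 6 -> clock=35. purged={d.com}
Op 12: insert f.com -> 10.0.0.8 (expiry=35+9=44). clock=35
Op 13: tick 9 -> clock=44. purged={c.com,f.com}
Op 14: insert a.com -> 10.0.0.3 (expiry=44+17=61). clock=44
Op 15: insert e.com -> 10.0.0.1 (expiry=44+2=46). clock=44
Op 16: insert e.com -> 10.0.0.3 (expiry=44+5=49). clock=44
Op 17: tick 7 -> clock=51. purged={e.com}
Op 18: insert b.com -> 10.0.0.5 (expiry=51+14=65). clock=51
Op 19: tick 7 -> clock=58.
Op 20: tick 6 -> clock=64. purged={a.com}
Op 21: tick 8 -> clock=72. purged={b.com}
Op 22: tick 12 -> clock=84.
Op 23: tick 6 -> clock=90.
Op 24: insert e.com -> 10.0.0.8 (expiry=90+16=106). clock=90
Op 25: insert f.com -> 10.0.0.8 (expiry=90+3=93). clock=90
Op 26: tick 10 -> clock=100. purged={f.com}
Final clock = 100
Final cache (unexpired): {e.com} -> size=1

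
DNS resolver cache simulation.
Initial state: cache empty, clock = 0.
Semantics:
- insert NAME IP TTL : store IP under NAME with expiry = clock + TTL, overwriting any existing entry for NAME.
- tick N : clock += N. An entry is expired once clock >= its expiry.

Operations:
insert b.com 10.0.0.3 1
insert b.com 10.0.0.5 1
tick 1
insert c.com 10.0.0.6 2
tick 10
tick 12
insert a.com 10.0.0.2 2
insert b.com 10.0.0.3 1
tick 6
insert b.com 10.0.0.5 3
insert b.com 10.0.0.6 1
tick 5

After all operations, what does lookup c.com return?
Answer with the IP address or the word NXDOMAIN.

Op 1: insert b.com -> 10.0.0.3 (expiry=0+1=1). clock=0
Op 2: insert b.com -> 10.0.0.5 (expiry=0+1=1). clock=0
Op 3: tick 1 -> clock=1. purged={b.com}
Op 4: insert c.com -> 10.0.0.6 (expiry=1+2=3). clock=1
Op 5: tick 10 -> clock=11. purged={c.com}
Op 6: tick 12 -> clock=23.
Op 7: insert a.com -> 10.0.0.2 (expiry=23+2=25). clock=23
Op 8: insert b.com -> 10.0.0.3 (expiry=23+1=24). clock=23
Op 9: tick 6 -> clock=29. purged={a.com,b.com}
Op 10: insert b.com -> 10.0.0.5 (expiry=29+3=32). clock=29
Op 11: insert b.com -> 10.0.0.6 (expiry=29+1=30). clock=29
Op 12: tick 5 -> clock=34. purged={b.com}
lookup c.com: not in cache (expired or never inserted)

Answer: NXDOMAIN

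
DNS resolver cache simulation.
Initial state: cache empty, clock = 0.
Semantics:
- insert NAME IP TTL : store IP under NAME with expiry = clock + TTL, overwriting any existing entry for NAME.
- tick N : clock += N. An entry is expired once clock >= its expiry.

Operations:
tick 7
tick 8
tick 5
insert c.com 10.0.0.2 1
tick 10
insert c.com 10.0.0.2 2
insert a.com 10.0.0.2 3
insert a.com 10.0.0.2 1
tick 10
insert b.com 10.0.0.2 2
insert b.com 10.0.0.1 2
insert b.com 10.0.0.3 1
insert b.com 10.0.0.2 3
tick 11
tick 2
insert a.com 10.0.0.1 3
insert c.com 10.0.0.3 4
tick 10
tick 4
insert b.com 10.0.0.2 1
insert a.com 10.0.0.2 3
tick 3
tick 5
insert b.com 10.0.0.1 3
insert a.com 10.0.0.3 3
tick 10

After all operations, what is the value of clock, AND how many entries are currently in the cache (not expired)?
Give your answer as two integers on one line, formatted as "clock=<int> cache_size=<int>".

Op 1: tick 7 -> clock=7.
Op 2: tick 8 -> clock=15.
Op 3: tick 5 -> clock=20.
Op 4: insert c.com -> 10.0.0.2 (expiry=20+1=21). clock=20
Op 5: tick 10 -> clock=30. purged={c.com}
Op 6: insert c.com -> 10.0.0.2 (expiry=30+2=32). clock=30
Op 7: insert a.com -> 10.0.0.2 (expiry=30+3=33). clock=30
Op 8: insert a.com -> 10.0.0.2 (expiry=30+1=31). clock=30
Op 9: tick 10 -> clock=40. purged={a.com,c.com}
Op 10: insert b.com -> 10.0.0.2 (expiry=40+2=42). clock=40
Op 11: insert b.com -> 10.0.0.1 (expiry=40+2=42). clock=40
Op 12: insert b.com -> 10.0.0.3 (expiry=40+1=41). clock=40
Op 13: insert b.com -> 10.0.0.2 (expiry=40+3=43). clock=40
Op 14: tick 11 -> clock=51. purged={b.com}
Op 15: tick 2 -> clock=53.
Op 16: insert a.com -> 10.0.0.1 (expiry=53+3=56). clock=53
Op 17: insert c.com -> 10.0.0.3 (expiry=53+4=57). clock=53
Op 18: tick 10 -> clock=63. purged={a.com,c.com}
Op 19: tick 4 -> clock=67.
Op 20: insert b.com -> 10.0.0.2 (expiry=67+1=68). clock=67
Op 21: insert a.com -> 10.0.0.2 (expiry=67+3=70). clock=67
Op 22: tick 3 -> clock=70. purged={a.com,b.com}
Op 23: tick 5 -> clock=75.
Op 24: insert b.com -> 10.0.0.1 (expiry=75+3=78). clock=75
Op 25: insert a.com -> 10.0.0.3 (expiry=75+3=78). clock=75
Op 26: tick 10 -> clock=85. purged={a.com,b.com}
Final clock = 85
Final cache (unexpired): {} -> size=0

Answer: clock=85 cache_size=0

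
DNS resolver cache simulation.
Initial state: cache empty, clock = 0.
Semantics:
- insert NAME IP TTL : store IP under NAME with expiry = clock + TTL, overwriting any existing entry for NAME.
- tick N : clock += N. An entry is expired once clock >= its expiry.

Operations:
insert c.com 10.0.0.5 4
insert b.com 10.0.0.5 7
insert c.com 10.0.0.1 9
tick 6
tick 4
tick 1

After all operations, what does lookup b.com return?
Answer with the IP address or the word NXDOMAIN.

Answer: NXDOMAIN

Derivation:
Op 1: insert c.com -> 10.0.0.5 (expiry=0+4=4). clock=0
Op 2: insert b.com -> 10.0.0.5 (expiry=0+7=7). clock=0
Op 3: insert c.com -> 10.0.0.1 (expiry=0+9=9). clock=0
Op 4: tick 6 -> clock=6.
Op 5: tick 4 -> clock=10. purged={b.com,c.com}
Op 6: tick 1 -> clock=11.
lookup b.com: not in cache (expired or never inserted)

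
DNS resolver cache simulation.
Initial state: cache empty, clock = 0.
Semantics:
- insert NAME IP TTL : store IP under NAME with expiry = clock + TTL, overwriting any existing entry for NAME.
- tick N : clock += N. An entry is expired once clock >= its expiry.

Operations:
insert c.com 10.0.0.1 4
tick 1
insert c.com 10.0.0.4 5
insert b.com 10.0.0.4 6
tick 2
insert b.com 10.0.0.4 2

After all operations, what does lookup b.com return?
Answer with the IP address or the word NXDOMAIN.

Answer: 10.0.0.4

Derivation:
Op 1: insert c.com -> 10.0.0.1 (expiry=0+4=4). clock=0
Op 2: tick 1 -> clock=1.
Op 3: insert c.com -> 10.0.0.4 (expiry=1+5=6). clock=1
Op 4: insert b.com -> 10.0.0.4 (expiry=1+6=7). clock=1
Op 5: tick 2 -> clock=3.
Op 6: insert b.com -> 10.0.0.4 (expiry=3+2=5). clock=3
lookup b.com: present, ip=10.0.0.4 expiry=5 > clock=3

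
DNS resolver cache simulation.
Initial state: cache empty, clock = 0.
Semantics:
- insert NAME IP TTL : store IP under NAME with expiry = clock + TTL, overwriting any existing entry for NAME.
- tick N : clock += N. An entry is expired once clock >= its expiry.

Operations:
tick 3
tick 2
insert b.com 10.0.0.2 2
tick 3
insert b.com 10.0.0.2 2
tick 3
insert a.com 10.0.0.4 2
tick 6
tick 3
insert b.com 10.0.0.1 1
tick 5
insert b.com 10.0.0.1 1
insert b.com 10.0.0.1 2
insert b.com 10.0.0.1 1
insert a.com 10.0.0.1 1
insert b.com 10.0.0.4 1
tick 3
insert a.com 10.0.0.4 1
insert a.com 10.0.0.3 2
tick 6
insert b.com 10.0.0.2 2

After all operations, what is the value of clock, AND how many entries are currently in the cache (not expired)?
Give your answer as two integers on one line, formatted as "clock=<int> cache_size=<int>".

Answer: clock=34 cache_size=1

Derivation:
Op 1: tick 3 -> clock=3.
Op 2: tick 2 -> clock=5.
Op 3: insert b.com -> 10.0.0.2 (expiry=5+2=7). clock=5
Op 4: tick 3 -> clock=8. purged={b.com}
Op 5: insert b.com -> 10.0.0.2 (expiry=8+2=10). clock=8
Op 6: tick 3 -> clock=11. purged={b.com}
Op 7: insert a.com -> 10.0.0.4 (expiry=11+2=13). clock=11
Op 8: tick 6 -> clock=17. purged={a.com}
Op 9: tick 3 -> clock=20.
Op 10: insert b.com -> 10.0.0.1 (expiry=20+1=21). clock=20
Op 11: tick 5 -> clock=25. purged={b.com}
Op 12: insert b.com -> 10.0.0.1 (expiry=25+1=26). clock=25
Op 13: insert b.com -> 10.0.0.1 (expiry=25+2=27). clock=25
Op 14: insert b.com -> 10.0.0.1 (expiry=25+1=26). clock=25
Op 15: insert a.com -> 10.0.0.1 (expiry=25+1=26). clock=25
Op 16: insert b.com -> 10.0.0.4 (expiry=25+1=26). clock=25
Op 17: tick 3 -> clock=28. purged={a.com,b.com}
Op 18: insert a.com -> 10.0.0.4 (expiry=28+1=29). clock=28
Op 19: insert a.com -> 10.0.0.3 (expiry=28+2=30). clock=28
Op 20: tick 6 -> clock=34. purged={a.com}
Op 21: insert b.com -> 10.0.0.2 (expiry=34+2=36). clock=34
Final clock = 34
Final cache (unexpired): {b.com} -> size=1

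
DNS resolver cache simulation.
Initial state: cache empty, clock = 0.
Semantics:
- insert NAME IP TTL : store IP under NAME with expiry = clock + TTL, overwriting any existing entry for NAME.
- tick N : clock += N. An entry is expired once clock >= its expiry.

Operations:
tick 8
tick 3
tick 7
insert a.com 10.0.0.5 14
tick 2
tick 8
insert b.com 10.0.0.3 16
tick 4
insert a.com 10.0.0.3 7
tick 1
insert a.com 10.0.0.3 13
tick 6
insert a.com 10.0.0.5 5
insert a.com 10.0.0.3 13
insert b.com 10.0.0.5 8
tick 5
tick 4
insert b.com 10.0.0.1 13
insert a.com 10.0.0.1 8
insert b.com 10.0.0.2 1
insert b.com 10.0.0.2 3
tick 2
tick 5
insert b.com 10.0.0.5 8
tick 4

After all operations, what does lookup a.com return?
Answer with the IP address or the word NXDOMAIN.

Answer: NXDOMAIN

Derivation:
Op 1: tick 8 -> clock=8.
Op 2: tick 3 -> clock=11.
Op 3: tick 7 -> clock=18.
Op 4: insert a.com -> 10.0.0.5 (expiry=18+14=32). clock=18
Op 5: tick 2 -> clock=20.
Op 6: tick 8 -> clock=28.
Op 7: insert b.com -> 10.0.0.3 (expiry=28+16=44). clock=28
Op 8: tick 4 -> clock=32. purged={a.com}
Op 9: insert a.com -> 10.0.0.3 (expiry=32+7=39). clock=32
Op 10: tick 1 -> clock=33.
Op 11: insert a.com -> 10.0.0.3 (expiry=33+13=46). clock=33
Op 12: tick 6 -> clock=39.
Op 13: insert a.com -> 10.0.0.5 (expiry=39+5=44). clock=39
Op 14: insert a.com -> 10.0.0.3 (expiry=39+13=52). clock=39
Op 15: insert b.com -> 10.0.0.5 (expiry=39+8=47). clock=39
Op 16: tick 5 -> clock=44.
Op 17: tick 4 -> clock=48. purged={b.com}
Op 18: insert b.com -> 10.0.0.1 (expiry=48+13=61). clock=48
Op 19: insert a.com -> 10.0.0.1 (expiry=48+8=56). clock=48
Op 20: insert b.com -> 10.0.0.2 (expiry=48+1=49). clock=48
Op 21: insert b.com -> 10.0.0.2 (expiry=48+3=51). clock=48
Op 22: tick 2 -> clock=50.
Op 23: tick 5 -> clock=55. purged={b.com}
Op 24: insert b.com -> 10.0.0.5 (expiry=55+8=63). clock=55
Op 25: tick 4 -> clock=59. purged={a.com}
lookup a.com: not in cache (expired or never inserted)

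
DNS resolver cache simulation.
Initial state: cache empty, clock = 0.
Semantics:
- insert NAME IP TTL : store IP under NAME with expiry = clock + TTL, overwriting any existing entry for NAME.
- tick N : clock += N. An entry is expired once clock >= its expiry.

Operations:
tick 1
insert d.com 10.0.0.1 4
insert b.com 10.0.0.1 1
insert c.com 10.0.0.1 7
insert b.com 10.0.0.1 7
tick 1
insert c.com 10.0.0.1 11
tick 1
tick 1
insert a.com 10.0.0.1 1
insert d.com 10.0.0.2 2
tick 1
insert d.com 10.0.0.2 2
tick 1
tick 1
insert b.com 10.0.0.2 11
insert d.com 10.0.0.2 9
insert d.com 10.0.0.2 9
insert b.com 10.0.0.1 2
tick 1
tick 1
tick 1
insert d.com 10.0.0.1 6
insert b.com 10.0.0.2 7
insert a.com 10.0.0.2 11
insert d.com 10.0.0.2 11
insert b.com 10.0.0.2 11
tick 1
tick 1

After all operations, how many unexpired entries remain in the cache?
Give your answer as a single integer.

Op 1: tick 1 -> clock=1.
Op 2: insert d.com -> 10.0.0.1 (expiry=1+4=5). clock=1
Op 3: insert b.com -> 10.0.0.1 (expiry=1+1=2). clock=1
Op 4: insert c.com -> 10.0.0.1 (expiry=1+7=8). clock=1
Op 5: insert b.com -> 10.0.0.1 (expiry=1+7=8). clock=1
Op 6: tick 1 -> clock=2.
Op 7: insert c.com -> 10.0.0.1 (expiry=2+11=13). clock=2
Op 8: tick 1 -> clock=3.
Op 9: tick 1 -> clock=4.
Op 10: insert a.com -> 10.0.0.1 (expiry=4+1=5). clock=4
Op 11: insert d.com -> 10.0.0.2 (expiry=4+2=6). clock=4
Op 12: tick 1 -> clock=5. purged={a.com}
Op 13: insert d.com -> 10.0.0.2 (expiry=5+2=7). clock=5
Op 14: tick 1 -> clock=6.
Op 15: tick 1 -> clock=7. purged={d.com}
Op 16: insert b.com -> 10.0.0.2 (expiry=7+11=18). clock=7
Op 17: insert d.com -> 10.0.0.2 (expiry=7+9=16). clock=7
Op 18: insert d.com -> 10.0.0.2 (expiry=7+9=16). clock=7
Op 19: insert b.com -> 10.0.0.1 (expiry=7+2=9). clock=7
Op 20: tick 1 -> clock=8.
Op 21: tick 1 -> clock=9. purged={b.com}
Op 22: tick 1 -> clock=10.
Op 23: insert d.com -> 10.0.0.1 (expiry=10+6=16). clock=10
Op 24: insert b.com -> 10.0.0.2 (expiry=10+7=17). clock=10
Op 25: insert a.com -> 10.0.0.2 (expiry=10+11=21). clock=10
Op 26: insert d.com -> 10.0.0.2 (expiry=10+11=21). clock=10
Op 27: insert b.com -> 10.0.0.2 (expiry=10+11=21). clock=10
Op 28: tick 1 -> clock=11.
Op 29: tick 1 -> clock=12.
Final cache (unexpired): {a.com,b.com,c.com,d.com} -> size=4

Answer: 4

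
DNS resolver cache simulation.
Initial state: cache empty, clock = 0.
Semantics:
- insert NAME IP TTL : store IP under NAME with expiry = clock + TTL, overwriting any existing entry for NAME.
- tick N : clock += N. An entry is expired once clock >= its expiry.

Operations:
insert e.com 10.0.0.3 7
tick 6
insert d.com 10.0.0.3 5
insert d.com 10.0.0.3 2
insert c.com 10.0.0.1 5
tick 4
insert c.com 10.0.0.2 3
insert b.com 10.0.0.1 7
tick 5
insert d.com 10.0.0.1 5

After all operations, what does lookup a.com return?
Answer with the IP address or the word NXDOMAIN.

Answer: NXDOMAIN

Derivation:
Op 1: insert e.com -> 10.0.0.3 (expiry=0+7=7). clock=0
Op 2: tick 6 -> clock=6.
Op 3: insert d.com -> 10.0.0.3 (expiry=6+5=11). clock=6
Op 4: insert d.com -> 10.0.0.3 (expiry=6+2=8). clock=6
Op 5: insert c.com -> 10.0.0.1 (expiry=6+5=11). clock=6
Op 6: tick 4 -> clock=10. purged={d.com,e.com}
Op 7: insert c.com -> 10.0.0.2 (expiry=10+3=13). clock=10
Op 8: insert b.com -> 10.0.0.1 (expiry=10+7=17). clock=10
Op 9: tick 5 -> clock=15. purged={c.com}
Op 10: insert d.com -> 10.0.0.1 (expiry=15+5=20). clock=15
lookup a.com: not in cache (expired or never inserted)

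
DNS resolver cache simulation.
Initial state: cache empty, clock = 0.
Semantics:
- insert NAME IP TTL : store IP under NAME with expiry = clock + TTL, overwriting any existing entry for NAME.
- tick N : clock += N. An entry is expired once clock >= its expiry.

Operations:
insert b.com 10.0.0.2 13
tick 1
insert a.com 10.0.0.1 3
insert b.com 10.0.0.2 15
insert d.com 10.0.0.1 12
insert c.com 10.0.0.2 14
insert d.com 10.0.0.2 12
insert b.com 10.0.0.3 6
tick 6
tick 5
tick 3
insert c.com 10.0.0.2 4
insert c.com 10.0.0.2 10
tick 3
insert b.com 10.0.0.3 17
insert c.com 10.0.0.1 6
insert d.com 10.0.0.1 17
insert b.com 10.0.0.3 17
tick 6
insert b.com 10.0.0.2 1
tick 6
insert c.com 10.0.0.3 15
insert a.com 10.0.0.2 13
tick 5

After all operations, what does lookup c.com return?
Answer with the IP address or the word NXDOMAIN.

Op 1: insert b.com -> 10.0.0.2 (expiry=0+13=13). clock=0
Op 2: tick 1 -> clock=1.
Op 3: insert a.com -> 10.0.0.1 (expiry=1+3=4). clock=1
Op 4: insert b.com -> 10.0.0.2 (expiry=1+15=16). clock=1
Op 5: insert d.com -> 10.0.0.1 (expiry=1+12=13). clock=1
Op 6: insert c.com -> 10.0.0.2 (expiry=1+14=15). clock=1
Op 7: insert d.com -> 10.0.0.2 (expiry=1+12=13). clock=1
Op 8: insert b.com -> 10.0.0.3 (expiry=1+6=7). clock=1
Op 9: tick 6 -> clock=7. purged={a.com,b.com}
Op 10: tick 5 -> clock=12.
Op 11: tick 3 -> clock=15. purged={c.com,d.com}
Op 12: insert c.com -> 10.0.0.2 (expiry=15+4=19). clock=15
Op 13: insert c.com -> 10.0.0.2 (expiry=15+10=25). clock=15
Op 14: tick 3 -> clock=18.
Op 15: insert b.com -> 10.0.0.3 (expiry=18+17=35). clock=18
Op 16: insert c.com -> 10.0.0.1 (expiry=18+6=24). clock=18
Op 17: insert d.com -> 10.0.0.1 (expiry=18+17=35). clock=18
Op 18: insert b.com -> 10.0.0.3 (expiry=18+17=35). clock=18
Op 19: tick 6 -> clock=24. purged={c.com}
Op 20: insert b.com -> 10.0.0.2 (expiry=24+1=25). clock=24
Op 21: tick 6 -> clock=30. purged={b.com}
Op 22: insert c.com -> 10.0.0.3 (expiry=30+15=45). clock=30
Op 23: insert a.com -> 10.0.0.2 (expiry=30+13=43). clock=30
Op 24: tick 5 -> clock=35. purged={d.com}
lookup c.com: present, ip=10.0.0.3 expiry=45 > clock=35

Answer: 10.0.0.3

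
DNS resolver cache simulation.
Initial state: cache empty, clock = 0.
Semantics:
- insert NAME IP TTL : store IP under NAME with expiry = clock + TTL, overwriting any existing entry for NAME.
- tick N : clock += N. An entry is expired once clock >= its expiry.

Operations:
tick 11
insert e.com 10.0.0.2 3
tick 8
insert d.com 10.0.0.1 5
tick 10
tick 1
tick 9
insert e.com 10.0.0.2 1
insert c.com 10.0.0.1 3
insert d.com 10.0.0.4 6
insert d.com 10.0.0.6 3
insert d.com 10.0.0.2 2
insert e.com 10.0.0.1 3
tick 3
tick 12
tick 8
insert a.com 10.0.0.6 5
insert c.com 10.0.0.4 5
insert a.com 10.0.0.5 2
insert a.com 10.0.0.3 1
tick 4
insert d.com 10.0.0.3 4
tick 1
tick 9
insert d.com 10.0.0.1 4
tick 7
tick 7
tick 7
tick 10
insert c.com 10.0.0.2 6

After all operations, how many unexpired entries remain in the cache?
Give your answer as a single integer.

Answer: 1

Derivation:
Op 1: tick 11 -> clock=11.
Op 2: insert e.com -> 10.0.0.2 (expiry=11+3=14). clock=11
Op 3: tick 8 -> clock=19. purged={e.com}
Op 4: insert d.com -> 10.0.0.1 (expiry=19+5=24). clock=19
Op 5: tick 10 -> clock=29. purged={d.com}
Op 6: tick 1 -> clock=30.
Op 7: tick 9 -> clock=39.
Op 8: insert e.com -> 10.0.0.2 (expiry=39+1=40). clock=39
Op 9: insert c.com -> 10.0.0.1 (expiry=39+3=42). clock=39
Op 10: insert d.com -> 10.0.0.4 (expiry=39+6=45). clock=39
Op 11: insert d.com -> 10.0.0.6 (expiry=39+3=42). clock=39
Op 12: insert d.com -> 10.0.0.2 (expiry=39+2=41). clock=39
Op 13: insert e.com -> 10.0.0.1 (expiry=39+3=42). clock=39
Op 14: tick 3 -> clock=42. purged={c.com,d.com,e.com}
Op 15: tick 12 -> clock=54.
Op 16: tick 8 -> clock=62.
Op 17: insert a.com -> 10.0.0.6 (expiry=62+5=67). clock=62
Op 18: insert c.com -> 10.0.0.4 (expiry=62+5=67). clock=62
Op 19: insert a.com -> 10.0.0.5 (expiry=62+2=64). clock=62
Op 20: insert a.com -> 10.0.0.3 (expiry=62+1=63). clock=62
Op 21: tick 4 -> clock=66. purged={a.com}
Op 22: insert d.com -> 10.0.0.3 (expiry=66+4=70). clock=66
Op 23: tick 1 -> clock=67. purged={c.com}
Op 24: tick 9 -> clock=76. purged={d.com}
Op 25: insert d.com -> 10.0.0.1 (expiry=76+4=80). clock=76
Op 26: tick 7 -> clock=83. purged={d.com}
Op 27: tick 7 -> clock=90.
Op 28: tick 7 -> clock=97.
Op 29: tick 10 -> clock=107.
Op 30: insert c.com -> 10.0.0.2 (expiry=107+6=113). clock=107
Final cache (unexpired): {c.com} -> size=1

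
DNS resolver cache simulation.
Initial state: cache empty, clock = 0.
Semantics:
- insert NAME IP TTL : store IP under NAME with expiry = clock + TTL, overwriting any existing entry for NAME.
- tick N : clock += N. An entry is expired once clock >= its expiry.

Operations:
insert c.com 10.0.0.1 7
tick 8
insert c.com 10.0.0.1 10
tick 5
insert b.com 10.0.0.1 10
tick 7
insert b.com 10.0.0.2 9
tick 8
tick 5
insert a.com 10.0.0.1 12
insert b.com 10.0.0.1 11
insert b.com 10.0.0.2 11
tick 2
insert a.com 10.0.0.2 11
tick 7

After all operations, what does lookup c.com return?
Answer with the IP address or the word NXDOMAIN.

Op 1: insert c.com -> 10.0.0.1 (expiry=0+7=7). clock=0
Op 2: tick 8 -> clock=8. purged={c.com}
Op 3: insert c.com -> 10.0.0.1 (expiry=8+10=18). clock=8
Op 4: tick 5 -> clock=13.
Op 5: insert b.com -> 10.0.0.1 (expiry=13+10=23). clock=13
Op 6: tick 7 -> clock=20. purged={c.com}
Op 7: insert b.com -> 10.0.0.2 (expiry=20+9=29). clock=20
Op 8: tick 8 -> clock=28.
Op 9: tick 5 -> clock=33. purged={b.com}
Op 10: insert a.com -> 10.0.0.1 (expiry=33+12=45). clock=33
Op 11: insert b.com -> 10.0.0.1 (expiry=33+11=44). clock=33
Op 12: insert b.com -> 10.0.0.2 (expiry=33+11=44). clock=33
Op 13: tick 2 -> clock=35.
Op 14: insert a.com -> 10.0.0.2 (expiry=35+11=46). clock=35
Op 15: tick 7 -> clock=42.
lookup c.com: not in cache (expired or never inserted)

Answer: NXDOMAIN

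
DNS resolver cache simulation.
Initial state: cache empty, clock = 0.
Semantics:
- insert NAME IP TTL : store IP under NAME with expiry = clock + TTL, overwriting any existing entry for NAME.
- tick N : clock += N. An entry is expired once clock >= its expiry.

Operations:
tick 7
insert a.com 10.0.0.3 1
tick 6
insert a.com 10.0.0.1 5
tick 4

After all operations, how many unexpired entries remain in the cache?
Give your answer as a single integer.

Answer: 1

Derivation:
Op 1: tick 7 -> clock=7.
Op 2: insert a.com -> 10.0.0.3 (expiry=7+1=8). clock=7
Op 3: tick 6 -> clock=13. purged={a.com}
Op 4: insert a.com -> 10.0.0.1 (expiry=13+5=18). clock=13
Op 5: tick 4 -> clock=17.
Final cache (unexpired): {a.com} -> size=1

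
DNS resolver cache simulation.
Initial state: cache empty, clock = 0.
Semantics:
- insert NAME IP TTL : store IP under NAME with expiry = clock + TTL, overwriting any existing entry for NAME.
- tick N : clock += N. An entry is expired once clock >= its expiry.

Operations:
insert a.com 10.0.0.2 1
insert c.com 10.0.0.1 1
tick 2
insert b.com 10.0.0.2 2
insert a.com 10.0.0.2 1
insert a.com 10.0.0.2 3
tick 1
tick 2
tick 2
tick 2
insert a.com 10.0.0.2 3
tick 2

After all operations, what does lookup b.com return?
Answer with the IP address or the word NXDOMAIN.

Answer: NXDOMAIN

Derivation:
Op 1: insert a.com -> 10.0.0.2 (expiry=0+1=1). clock=0
Op 2: insert c.com -> 10.0.0.1 (expiry=0+1=1). clock=0
Op 3: tick 2 -> clock=2. purged={a.com,c.com}
Op 4: insert b.com -> 10.0.0.2 (expiry=2+2=4). clock=2
Op 5: insert a.com -> 10.0.0.2 (expiry=2+1=3). clock=2
Op 6: insert a.com -> 10.0.0.2 (expiry=2+3=5). clock=2
Op 7: tick 1 -> clock=3.
Op 8: tick 2 -> clock=5. purged={a.com,b.com}
Op 9: tick 2 -> clock=7.
Op 10: tick 2 -> clock=9.
Op 11: insert a.com -> 10.0.0.2 (expiry=9+3=12). clock=9
Op 12: tick 2 -> clock=11.
lookup b.com: not in cache (expired or never inserted)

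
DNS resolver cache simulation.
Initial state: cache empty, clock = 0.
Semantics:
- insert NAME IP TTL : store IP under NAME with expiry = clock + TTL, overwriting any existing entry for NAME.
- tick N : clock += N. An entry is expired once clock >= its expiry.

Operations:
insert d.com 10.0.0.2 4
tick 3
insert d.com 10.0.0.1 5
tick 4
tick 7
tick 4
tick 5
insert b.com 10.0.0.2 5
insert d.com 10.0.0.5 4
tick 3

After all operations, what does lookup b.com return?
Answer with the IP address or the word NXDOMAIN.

Answer: 10.0.0.2

Derivation:
Op 1: insert d.com -> 10.0.0.2 (expiry=0+4=4). clock=0
Op 2: tick 3 -> clock=3.
Op 3: insert d.com -> 10.0.0.1 (expiry=3+5=8). clock=3
Op 4: tick 4 -> clock=7.
Op 5: tick 7 -> clock=14. purged={d.com}
Op 6: tick 4 -> clock=18.
Op 7: tick 5 -> clock=23.
Op 8: insert b.com -> 10.0.0.2 (expiry=23+5=28). clock=23
Op 9: insert d.com -> 10.0.0.5 (expiry=23+4=27). clock=23
Op 10: tick 3 -> clock=26.
lookup b.com: present, ip=10.0.0.2 expiry=28 > clock=26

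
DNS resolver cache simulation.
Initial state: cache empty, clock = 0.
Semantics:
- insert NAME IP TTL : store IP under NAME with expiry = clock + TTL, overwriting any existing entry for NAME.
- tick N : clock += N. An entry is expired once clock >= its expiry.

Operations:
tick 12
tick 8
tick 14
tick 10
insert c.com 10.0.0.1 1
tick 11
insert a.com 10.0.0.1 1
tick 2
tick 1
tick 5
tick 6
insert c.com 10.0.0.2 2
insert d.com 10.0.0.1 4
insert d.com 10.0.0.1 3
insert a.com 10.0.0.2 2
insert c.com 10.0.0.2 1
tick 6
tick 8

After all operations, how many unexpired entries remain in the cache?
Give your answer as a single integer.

Answer: 0

Derivation:
Op 1: tick 12 -> clock=12.
Op 2: tick 8 -> clock=20.
Op 3: tick 14 -> clock=34.
Op 4: tick 10 -> clock=44.
Op 5: insert c.com -> 10.0.0.1 (expiry=44+1=45). clock=44
Op 6: tick 11 -> clock=55. purged={c.com}
Op 7: insert a.com -> 10.0.0.1 (expiry=55+1=56). clock=55
Op 8: tick 2 -> clock=57. purged={a.com}
Op 9: tick 1 -> clock=58.
Op 10: tick 5 -> clock=63.
Op 11: tick 6 -> clock=69.
Op 12: insert c.com -> 10.0.0.2 (expiry=69+2=71). clock=69
Op 13: insert d.com -> 10.0.0.1 (expiry=69+4=73). clock=69
Op 14: insert d.com -> 10.0.0.1 (expiry=69+3=72). clock=69
Op 15: insert a.com -> 10.0.0.2 (expiry=69+2=71). clock=69
Op 16: insert c.com -> 10.0.0.2 (expiry=69+1=70). clock=69
Op 17: tick 6 -> clock=75. purged={a.com,c.com,d.com}
Op 18: tick 8 -> clock=83.
Final cache (unexpired): {} -> size=0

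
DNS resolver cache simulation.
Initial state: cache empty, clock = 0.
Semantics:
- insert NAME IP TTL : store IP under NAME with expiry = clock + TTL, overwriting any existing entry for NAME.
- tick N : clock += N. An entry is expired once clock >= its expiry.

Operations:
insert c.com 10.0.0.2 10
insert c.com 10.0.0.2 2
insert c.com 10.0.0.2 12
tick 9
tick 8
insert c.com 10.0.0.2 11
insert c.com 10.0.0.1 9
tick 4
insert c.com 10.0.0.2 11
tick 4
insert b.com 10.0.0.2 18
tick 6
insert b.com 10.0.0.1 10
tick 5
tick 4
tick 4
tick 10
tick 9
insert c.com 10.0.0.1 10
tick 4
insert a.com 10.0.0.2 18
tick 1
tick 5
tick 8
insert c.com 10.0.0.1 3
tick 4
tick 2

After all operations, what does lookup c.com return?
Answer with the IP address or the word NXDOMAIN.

Answer: NXDOMAIN

Derivation:
Op 1: insert c.com -> 10.0.0.2 (expiry=0+10=10). clock=0
Op 2: insert c.com -> 10.0.0.2 (expiry=0+2=2). clock=0
Op 3: insert c.com -> 10.0.0.2 (expiry=0+12=12). clock=0
Op 4: tick 9 -> clock=9.
Op 5: tick 8 -> clock=17. purged={c.com}
Op 6: insert c.com -> 10.0.0.2 (expiry=17+11=28). clock=17
Op 7: insert c.com -> 10.0.0.1 (expiry=17+9=26). clock=17
Op 8: tick 4 -> clock=21.
Op 9: insert c.com -> 10.0.0.2 (expiry=21+11=32). clock=21
Op 10: tick 4 -> clock=25.
Op 11: insert b.com -> 10.0.0.2 (expiry=25+18=43). clock=25
Op 12: tick 6 -> clock=31.
Op 13: insert b.com -> 10.0.0.1 (expiry=31+10=41). clock=31
Op 14: tick 5 -> clock=36. purged={c.com}
Op 15: tick 4 -> clock=40.
Op 16: tick 4 -> clock=44. purged={b.com}
Op 17: tick 10 -> clock=54.
Op 18: tick 9 -> clock=63.
Op 19: insert c.com -> 10.0.0.1 (expiry=63+10=73). clock=63
Op 20: tick 4 -> clock=67.
Op 21: insert a.com -> 10.0.0.2 (expiry=67+18=85). clock=67
Op 22: tick 1 -> clock=68.
Op 23: tick 5 -> clock=73. purged={c.com}
Op 24: tick 8 -> clock=81.
Op 25: insert c.com -> 10.0.0.1 (expiry=81+3=84). clock=81
Op 26: tick 4 -> clock=85. purged={a.com,c.com}
Op 27: tick 2 -> clock=87.
lookup c.com: not in cache (expired or never inserted)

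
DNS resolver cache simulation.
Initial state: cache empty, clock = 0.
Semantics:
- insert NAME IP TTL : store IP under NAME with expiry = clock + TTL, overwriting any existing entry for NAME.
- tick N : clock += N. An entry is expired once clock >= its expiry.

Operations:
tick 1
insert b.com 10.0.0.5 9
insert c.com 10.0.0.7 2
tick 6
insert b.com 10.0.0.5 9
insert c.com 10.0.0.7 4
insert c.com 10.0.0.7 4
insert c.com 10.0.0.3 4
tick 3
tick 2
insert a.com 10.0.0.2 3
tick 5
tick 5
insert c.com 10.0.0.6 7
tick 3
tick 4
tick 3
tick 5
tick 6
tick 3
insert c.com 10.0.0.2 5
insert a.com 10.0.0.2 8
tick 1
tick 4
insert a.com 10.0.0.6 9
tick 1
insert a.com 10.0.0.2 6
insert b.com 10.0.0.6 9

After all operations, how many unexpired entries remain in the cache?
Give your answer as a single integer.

Answer: 2

Derivation:
Op 1: tick 1 -> clock=1.
Op 2: insert b.com -> 10.0.0.5 (expiry=1+9=10). clock=1
Op 3: insert c.com -> 10.0.0.7 (expiry=1+2=3). clock=1
Op 4: tick 6 -> clock=7. purged={c.com}
Op 5: insert b.com -> 10.0.0.5 (expiry=7+9=16). clock=7
Op 6: insert c.com -> 10.0.0.7 (expiry=7+4=11). clock=7
Op 7: insert c.com -> 10.0.0.7 (expiry=7+4=11). clock=7
Op 8: insert c.com -> 10.0.0.3 (expiry=7+4=11). clock=7
Op 9: tick 3 -> clock=10.
Op 10: tick 2 -> clock=12. purged={c.com}
Op 11: insert a.com -> 10.0.0.2 (expiry=12+3=15). clock=12
Op 12: tick 5 -> clock=17. purged={a.com,b.com}
Op 13: tick 5 -> clock=22.
Op 14: insert c.com -> 10.0.0.6 (expiry=22+7=29). clock=22
Op 15: tick 3 -> clock=25.
Op 16: tick 4 -> clock=29. purged={c.com}
Op 17: tick 3 -> clock=32.
Op 18: tick 5 -> clock=37.
Op 19: tick 6 -> clock=43.
Op 20: tick 3 -> clock=46.
Op 21: insert c.com -> 10.0.0.2 (expiry=46+5=51). clock=46
Op 22: insert a.com -> 10.0.0.2 (expiry=46+8=54). clock=46
Op 23: tick 1 -> clock=47.
Op 24: tick 4 -> clock=51. purged={c.com}
Op 25: insert a.com -> 10.0.0.6 (expiry=51+9=60). clock=51
Op 26: tick 1 -> clock=52.
Op 27: insert a.com -> 10.0.0.2 (expiry=52+6=58). clock=52
Op 28: insert b.com -> 10.0.0.6 (expiry=52+9=61). clock=52
Final cache (unexpired): {a.com,b.com} -> size=2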